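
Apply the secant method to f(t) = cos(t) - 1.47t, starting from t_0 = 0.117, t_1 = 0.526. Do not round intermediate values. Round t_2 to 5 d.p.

0.57735

f(t_0) = 0.821173, f(t_1) = 0.091602
t_2 = 0.526000 - (0.091602)·(0.526000 - 0.117000)/(0.091602 - (0.821173)) = 0.577353; f(t_2) = -0.010798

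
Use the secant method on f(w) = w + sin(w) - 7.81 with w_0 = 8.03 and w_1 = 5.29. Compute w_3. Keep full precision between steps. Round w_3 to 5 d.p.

7.11600

f(w_0) = 1.204549, f(w_1) = -3.357769
w_2 = 5.290000 - (-3.357769)·(5.290000 - 8.030000)/(-3.357769 - (1.204549)) = 7.306582; f(w_2) = 0.350463
w_3 = 7.306582 - (0.350463)·(7.306582 - 5.290000)/(0.350463 - (-3.357769)) = 7.115996; f(w_3) = 0.045821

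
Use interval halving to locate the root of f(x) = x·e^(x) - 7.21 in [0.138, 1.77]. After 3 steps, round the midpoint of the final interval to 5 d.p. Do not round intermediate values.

1.46400

f(0.138000) = -7.051579, f(1.770000) = 3.181410 (opposite signs)
step 1: m = 0.954000, f(m) = -4.733346 < 0 → root in [0.954000, 1.770000]
step 2: m = 1.362000, f(m) = -1.892761 < 0 → root in [1.362000, 1.770000]
step 3: m = 1.566000, f(m) = 0.287162 > 0 → root in [1.362000, 1.566000]
Midpoint of [1.362000, 1.566000] = 1.464000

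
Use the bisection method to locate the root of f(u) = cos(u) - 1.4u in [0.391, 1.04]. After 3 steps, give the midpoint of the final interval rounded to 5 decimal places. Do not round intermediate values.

0.59381

f(0.391000) = 0.377128, f(1.040000) = -0.949780 (opposite signs)
step 1: m = 0.715500, f(m) = -0.246935 < 0 → root in [0.391000, 0.715500]
step 2: m = 0.553250, f(m) = 0.076271 > 0 → root in [0.553250, 0.715500]
step 3: m = 0.634375, f(m) = -0.082683 < 0 → root in [0.553250, 0.634375]
Midpoint of [0.553250, 0.634375] = 0.593813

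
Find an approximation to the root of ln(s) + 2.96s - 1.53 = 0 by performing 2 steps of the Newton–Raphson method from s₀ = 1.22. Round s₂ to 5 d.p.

f'(s) = 1/s + 2.96
s_0 = 1.220000: f = 2.280051, f' = 3.779672 → s_1 = 1.220000 - (2.280051)/(3.779672) = 0.616760
s_1 = 0.616760: f = -0.187667, f' = 4.581377 → s_2 = 0.616760 - (-0.187667)/(4.581377) = 0.657723

0.65772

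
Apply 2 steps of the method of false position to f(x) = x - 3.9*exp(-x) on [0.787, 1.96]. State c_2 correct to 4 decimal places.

f(0.787000) = -0.988313, f(1.960000) = 1.410652
step 1: c = 1.270246, f(c) = 0.175273 > 0 → new bracket [0.787000, 1.270246]
step 2: c = 1.197454, f(c) = 0.019802 > 0 → new bracket [0.787000, 1.197454]

1.1975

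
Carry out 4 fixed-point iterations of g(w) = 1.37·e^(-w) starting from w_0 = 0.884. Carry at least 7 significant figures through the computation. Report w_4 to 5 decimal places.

w_1 = g(0.884000) = 0.565984
w_2 = g(0.565984) = 0.777887
w_3 = g(0.777887) = 0.629344
w_4 = g(0.629344) = 0.730129

0.73013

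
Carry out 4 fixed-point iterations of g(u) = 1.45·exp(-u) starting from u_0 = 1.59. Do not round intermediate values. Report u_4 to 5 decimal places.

u_1 = g(1.590000) = 0.295692
u_2 = g(0.295692) = 1.078824
u_3 = g(1.078824) = 0.492993
u_4 = g(0.492993) = 0.885654

0.88565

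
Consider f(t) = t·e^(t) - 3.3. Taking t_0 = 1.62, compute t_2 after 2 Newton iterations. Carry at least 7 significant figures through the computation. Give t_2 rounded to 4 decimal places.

1.1148

Newton update: t ← t − f(t)/f'(t).
f'(t) = (t + 1)·e^(t)
t_0 = 1.620000: f = 4.886006, f' = 13.239097 → t_1 = 1.620000 - (4.886006)/(13.239097) = 1.250941
t_1 = 1.250941: f = 1.070325, f' = 7.863954 → t_2 = 1.250941 - (1.070325)/(7.863954) = 1.114836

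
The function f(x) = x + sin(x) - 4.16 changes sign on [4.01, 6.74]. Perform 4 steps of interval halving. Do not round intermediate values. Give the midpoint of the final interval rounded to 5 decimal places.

5.11906

f(4.010000) = -0.913301, f(6.740000) = 3.021092 (opposite signs)
step 1: m = 5.375000, f(m) = 0.426611 > 0 → root in [4.010000, 5.375000]
step 2: m = 4.692500, f(m) = -0.467302 < 0 → root in [4.692500, 5.375000]
step 3: m = 5.033750, f(m) = -0.075056 < 0 → root in [5.033750, 5.375000]
step 4: m = 5.204375, f(m) = 0.162979 > 0 → root in [5.033750, 5.204375]
Midpoint of [5.033750, 5.204375] = 5.119063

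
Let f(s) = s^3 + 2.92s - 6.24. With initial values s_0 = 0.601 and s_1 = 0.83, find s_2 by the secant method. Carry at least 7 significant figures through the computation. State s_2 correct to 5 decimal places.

Secant update: s_(k+1) = s_k − f(s_k)·(s_k − s_(k-1))/(f(s_k) − f(s_(k-1))).
f(s_0) = -4.267998, f(s_1) = -3.244613
s_2 = 0.830000 - (-3.244613)·(0.830000 - 0.601000)/(-3.244613 - (-4.267998)) = 1.556038; f(s_2) = 2.071193

1.55604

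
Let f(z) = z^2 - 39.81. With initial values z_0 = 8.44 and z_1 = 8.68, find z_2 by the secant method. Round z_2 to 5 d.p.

f(z_0) = 31.423600, f(z_1) = 35.532400
z_2 = 8.680000 - (35.532400)·(8.680000 - 8.440000)/(35.532400 - (31.423600)) = 6.604509; f(z_2) = 3.809544

6.60451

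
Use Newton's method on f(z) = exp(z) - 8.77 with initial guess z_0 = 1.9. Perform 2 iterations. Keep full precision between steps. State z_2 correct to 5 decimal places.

f'(z) = exp(z)
z_0 = 1.900000: f = -2.084106, f' = 6.685894 → z_1 = 1.900000 - (-2.084106)/(6.685894) = 2.211717
z_1 = 2.211717: f = 0.361380, f' = 9.131380 → z_2 = 2.211717 - (0.361380)/(9.131380) = 2.172141

2.17214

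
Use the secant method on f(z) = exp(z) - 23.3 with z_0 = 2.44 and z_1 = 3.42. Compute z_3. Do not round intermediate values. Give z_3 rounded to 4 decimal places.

f(z_0) = -11.826959, f(z_1) = 7.269415
z_2 = 3.420000 - (7.269415)·(3.420000 - 2.440000)/(7.269415 - (-11.826959)) = 3.046943; f(z_2) = -2.249096
z_3 = 3.046943 - (-2.249096)·(3.046943 - 3.420000)/(-2.249096 - (7.269415)) = 3.135092; f(z_3) = -0.309255

3.1351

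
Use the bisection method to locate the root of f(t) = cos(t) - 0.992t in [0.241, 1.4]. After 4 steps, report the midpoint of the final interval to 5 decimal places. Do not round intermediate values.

f(0.241000) = 0.732028, f(1.400000) = -1.218833 (opposite signs)
step 1: m = 0.820500, f(m) = -0.132080 < 0 → root in [0.241000, 0.820500]
step 2: m = 0.530750, f(m) = 0.335924 > 0 → root in [0.530750, 0.820500]
step 3: m = 0.675625, f(m) = 0.110096 > 0 → root in [0.675625, 0.820500]
step 4: m = 0.748063, f(m) = -0.009070 < 0 → root in [0.675625, 0.748063]
Midpoint of [0.675625, 0.748063] = 0.711844

0.71184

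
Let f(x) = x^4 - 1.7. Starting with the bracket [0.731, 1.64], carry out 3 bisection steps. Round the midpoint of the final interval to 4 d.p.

f(0.731000) = -1.414458, f(1.640000) = 5.533948 (opposite signs)
step 1: m = 1.185500, f(m) = 0.275178 > 0 → root in [0.731000, 1.185500]
step 2: m = 0.958250, f(m) = -0.856830 < 0 → root in [0.958250, 1.185500]
step 3: m = 1.071875, f(m) = -0.379992 < 0 → root in [1.071875, 1.185500]
Midpoint of [1.071875, 1.185500] = 1.128687

1.1287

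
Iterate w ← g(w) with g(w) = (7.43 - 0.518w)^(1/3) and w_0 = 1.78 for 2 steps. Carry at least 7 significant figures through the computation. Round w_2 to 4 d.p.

w_1 = g(1.780000) = 1.867017
w_2 = g(1.867017) = 1.862697

1.8627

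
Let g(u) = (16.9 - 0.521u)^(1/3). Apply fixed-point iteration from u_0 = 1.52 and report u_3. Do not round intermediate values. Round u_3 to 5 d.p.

2.49859

u_1 = g(1.520000) = 2.525503
u_2 = g(2.525503) = 2.497823
u_3 = g(2.497823) = 2.498593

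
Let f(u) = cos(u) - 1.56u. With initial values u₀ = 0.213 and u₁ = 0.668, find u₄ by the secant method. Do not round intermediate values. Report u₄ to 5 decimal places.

0.54737

f(u_0) = 0.645121, f(u_1) = -0.257018
u_2 = 0.668000 - (-0.257018)·(0.668000 - 0.213000)/(-0.257018 - (0.645121)) = 0.538371; f(u_2) = 0.018686
u_3 = 0.538371 - (0.018686)·(0.538371 - 0.668000)/(0.018686 - (-0.257018)) = 0.547157; f(u_3) = 0.000443
u_4 = 0.547157 - (0.000443)·(0.547157 - 0.538371)/(0.000443 - (0.018686)) = 0.547370; f(u_4) = -0.000001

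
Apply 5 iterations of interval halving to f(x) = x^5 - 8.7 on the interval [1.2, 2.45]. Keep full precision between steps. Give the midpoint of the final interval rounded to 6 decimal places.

1.532031

f(1.200000) = -6.211680, f(2.450000) = 79.573515 (opposite signs)
step 1: m = 1.825000, f(m) = 11.544840 > 0 → root in [1.200000, 1.825000]
step 2: m = 1.512500, f(m) = -0.784526 < 0 → root in [1.512500, 1.825000]
step 3: m = 1.668750, f(m) = 4.240659 > 0 → root in [1.512500, 1.668750]
step 4: m = 1.590625, f(m) = 1.482139 > 0 → root in [1.512500, 1.590625]
step 5: m = 1.551563, f(m) = 0.291794 > 0 → root in [1.512500, 1.551563]
Midpoint of [1.512500, 1.551563] = 1.532031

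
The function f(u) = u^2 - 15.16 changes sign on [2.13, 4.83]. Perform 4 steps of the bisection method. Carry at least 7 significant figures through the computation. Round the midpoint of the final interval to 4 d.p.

3.9019

f(2.130000) = -10.623100, f(4.830000) = 8.168900 (opposite signs)
step 1: m = 3.480000, f(m) = -3.049600 < 0 → root in [3.480000, 4.830000]
step 2: m = 4.155000, f(m) = 2.104025 > 0 → root in [3.480000, 4.155000]
step 3: m = 3.817500, f(m) = -0.586694 < 0 → root in [3.817500, 4.155000]
step 4: m = 3.986250, f(m) = 0.730189 > 0 → root in [3.817500, 3.986250]
Midpoint of [3.817500, 3.986250] = 3.901875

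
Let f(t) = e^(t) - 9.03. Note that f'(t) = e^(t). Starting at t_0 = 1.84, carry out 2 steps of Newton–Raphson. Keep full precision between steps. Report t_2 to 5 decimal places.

2.20319

Newton update: t ← t − f(t)/f'(t).
t_0 = 1.840000: f = -2.733462, f' = 6.296538 → t_1 = 1.840000 - (-2.733462)/(6.296538) = 2.274121
t_1 = 2.274121: f = 0.689375, f' = 9.719375 → t_2 = 2.274121 - (0.689375)/(9.719375) = 2.203193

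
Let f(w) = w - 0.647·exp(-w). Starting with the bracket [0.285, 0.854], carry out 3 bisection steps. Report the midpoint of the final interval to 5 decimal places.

0.39169

f(0.285000) = -0.201553, f(0.854000) = 0.578566 (opposite signs)
step 1: m = 0.569500, f(m) = 0.203422 > 0 → root in [0.285000, 0.569500]
step 2: m = 0.427250, f(m) = 0.005212 > 0 → root in [0.285000, 0.427250]
step 3: m = 0.356125, f(m) = -0.097024 < 0 → root in [0.356125, 0.427250]
Midpoint of [0.356125, 0.427250] = 0.391688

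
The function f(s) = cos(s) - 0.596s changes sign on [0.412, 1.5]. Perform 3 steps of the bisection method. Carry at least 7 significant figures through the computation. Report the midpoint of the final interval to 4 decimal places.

1.0240

f(0.412000) = 0.670770, f(1.500000) = -0.823263 (opposite signs)
step 1: m = 0.956000, f(m) = 0.007016 > 0 → root in [0.956000, 1.500000]
step 2: m = 1.228000, f(m) = -0.395766 < 0 → root in [0.956000, 1.228000]
step 3: m = 1.092000, f(m) = -0.190121 < 0 → root in [0.956000, 1.092000]
Midpoint of [0.956000, 1.092000] = 1.024000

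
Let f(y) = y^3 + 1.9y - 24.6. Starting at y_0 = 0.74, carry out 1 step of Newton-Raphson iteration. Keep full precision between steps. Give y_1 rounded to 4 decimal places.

7.1724

f'(y) = 3y^2 + 1.9
y_0 = 0.740000: f = -22.788776, f' = 3.542800 → y_1 = 0.740000 - (-22.788776)/(3.542800) = 7.172420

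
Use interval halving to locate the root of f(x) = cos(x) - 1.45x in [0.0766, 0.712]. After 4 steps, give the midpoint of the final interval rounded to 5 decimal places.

0.57301

f(0.076600) = 0.885998, f(0.712000) = -0.275343 (opposite signs)
step 1: m = 0.394300, f(m) = 0.351531 > 0 → root in [0.394300, 0.712000]
step 2: m = 0.553150, f(m) = 0.048806 > 0 → root in [0.553150, 0.712000]
step 3: m = 0.632575, f(m) = -0.110726 < 0 → root in [0.553150, 0.632575]
step 4: m = 0.592863, f(m) = -0.030306 < 0 → root in [0.553150, 0.592863]
Midpoint of [0.553150, 0.592863] = 0.573006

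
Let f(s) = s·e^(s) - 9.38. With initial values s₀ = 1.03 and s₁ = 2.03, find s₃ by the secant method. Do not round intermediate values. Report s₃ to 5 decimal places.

Secant update: s_(k+1) = s_k − f(s_k)·(s_k − s_(k-1))/(f(s_k) − f(s_(k-1))).
f(s_0) = -6.494902, f(s_1) = 6.076595
s_2 = 2.030000 - (6.076595)·(2.030000 - 1.030000)/(6.076595 - (-6.494902)) = 1.546637; f(s_2) = -2.117529
s_3 = 1.546637 - (-2.117529)·(1.546637 - 2.030000)/(-2.117529 - (6.076595)) = 1.671548; f(s_3) = -0.486701

1.67155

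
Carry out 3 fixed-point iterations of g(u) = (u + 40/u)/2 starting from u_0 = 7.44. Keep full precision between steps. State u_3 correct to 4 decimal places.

u_1 = g(7.440000) = 6.408172
u_2 = g(6.408172) = 6.325101
u_3 = g(6.325101) = 6.324555

6.3246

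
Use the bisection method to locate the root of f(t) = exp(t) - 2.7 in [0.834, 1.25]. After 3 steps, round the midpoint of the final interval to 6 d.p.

f(0.834000) = -0.397490, f(1.250000) = 0.790343 (opposite signs)
step 1: m = 1.042000, f(m) = 0.134881 > 0 → root in [0.834000, 1.042000]
step 2: m = 0.938000, f(m) = -0.145133 < 0 → root in [0.938000, 1.042000]
step 3: m = 0.990000, f(m) = -0.008766 < 0 → root in [0.990000, 1.042000]
Midpoint of [0.990000, 1.042000] = 1.016000

1.016000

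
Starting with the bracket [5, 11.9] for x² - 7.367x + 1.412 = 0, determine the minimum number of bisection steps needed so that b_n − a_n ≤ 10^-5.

Initial width b − a = 11.9 − 5 = 6.900000.
After n steps the width is (b−a)/2^n; need (b−a)/2^n ≤ 10^-5.
So n ≥ log₂(6.900000/10^-5) = log₂(690000.0000) ≈ 19.3962.
Hence n = 20.

20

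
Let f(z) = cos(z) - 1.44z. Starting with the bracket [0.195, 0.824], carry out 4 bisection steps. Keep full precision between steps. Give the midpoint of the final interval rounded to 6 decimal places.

0.568469

f(0.195000) = 0.700248, f(0.824000) = -0.507269 (opposite signs)
step 1: m = 0.509500, f(m) = 0.139308 > 0 → root in [0.509500, 0.824000]
step 2: m = 0.666750, f(m) = -0.174284 < 0 → root in [0.509500, 0.666750]
step 3: m = 0.588125, f(m) = -0.014918 < 0 → root in [0.509500, 0.588125]
step 4: m = 0.548812, f(m) = 0.062855 > 0 → root in [0.548812, 0.588125]
Midpoint of [0.548812, 0.588125] = 0.568469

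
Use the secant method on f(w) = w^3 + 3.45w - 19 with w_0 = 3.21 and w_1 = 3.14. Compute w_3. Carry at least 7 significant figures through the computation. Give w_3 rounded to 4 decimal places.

f(w_0) = 25.150661, f(w_1) = 22.792144
w_2 = 3.140000 - (22.792144)·(3.140000 - 3.210000)/(22.792144 - (25.150661)) = 2.463537; f(w_2) = 4.450439
w_3 = 2.463537 - (4.450439)·(2.463537 - 3.140000)/(4.450439 - (22.792144)) = 2.299399; f(w_3) = 1.090399

2.2994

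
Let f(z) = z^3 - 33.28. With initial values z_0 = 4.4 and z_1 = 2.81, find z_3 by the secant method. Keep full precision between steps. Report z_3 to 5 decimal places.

3.23454

f(z_0) = 51.904000, f(z_1) = -11.091959
z_2 = 2.810000 - (-11.091959)·(2.810000 - 4.400000)/(-11.091959 - (51.904000)) = 3.089958; f(z_2) = -3.777578
z_3 = 3.089958 - (-3.777578)·(3.089958 - 2.810000)/(-3.777578 - (-11.091959)) = 3.234545; f(z_3) = 0.560708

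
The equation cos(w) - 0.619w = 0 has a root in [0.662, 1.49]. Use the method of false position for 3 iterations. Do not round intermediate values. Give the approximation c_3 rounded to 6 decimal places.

0.945399

f(0.662000) = 0.378986, f(1.490000) = -0.841602
step 1: c = 0.919090, f(c) = 0.037627 > 0 → new bracket [0.919090, 1.490000]
step 2: c = 0.943522, f(c) = 0.002899 > 0 → new bracket [0.943522, 1.490000]
step 3: c = 0.945399, f(c) = 0.000218 > 0 → new bracket [0.945399, 1.490000]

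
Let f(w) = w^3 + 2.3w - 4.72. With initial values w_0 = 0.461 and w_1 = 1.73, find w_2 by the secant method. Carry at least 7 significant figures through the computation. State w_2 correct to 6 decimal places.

f(w_0) = -3.561728, f(w_1) = 4.436717
w_2 = 1.730000 - (4.436717)·(1.730000 - 0.461000)/(4.436717 - (-3.561728)) = 1.026089; f(w_2) = -1.279669

1.026089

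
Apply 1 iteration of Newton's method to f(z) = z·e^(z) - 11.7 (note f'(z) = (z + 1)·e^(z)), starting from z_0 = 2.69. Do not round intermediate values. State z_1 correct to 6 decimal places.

2.176235

z_0 = 2.690000: f = 27.928208, f' = 54.359884 → z_1 = 2.690000 - (27.928208)/(54.359884) = 2.176235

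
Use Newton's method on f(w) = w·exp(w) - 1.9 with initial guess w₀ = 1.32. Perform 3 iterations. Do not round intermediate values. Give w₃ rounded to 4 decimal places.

Newton update: w ← w − f(w)/f'(w).
f'(w) = (w + 1)·exp(w)
w_0 = 1.320000: f = 3.041316, f' = 8.684738 → w_1 = 1.320000 - (3.041316)/(8.684738) = 0.969809
w_1 = 0.969809: f = 0.657814, f' = 5.195255 → w_2 = 0.969809 - (0.657814)/(5.195255) = 0.843191
w_2 = 0.843191: f = 0.059381, f' = 4.283151 → w_3 = 0.843191 - (0.059381)/(4.283151) = 0.829327

0.8293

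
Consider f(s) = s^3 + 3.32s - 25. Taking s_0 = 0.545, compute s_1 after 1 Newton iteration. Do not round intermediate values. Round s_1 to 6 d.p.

f'(s) = 3s^2 + 3.32
s_0 = 0.545000: f = -23.028721, f' = 4.211075 → s_1 = 0.545000 - (-23.028721)/(4.211075) = 6.013609

6.013609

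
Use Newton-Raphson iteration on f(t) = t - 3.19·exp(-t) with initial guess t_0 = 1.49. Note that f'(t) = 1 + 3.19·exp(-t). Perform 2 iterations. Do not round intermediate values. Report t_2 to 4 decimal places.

t_0 = 1.490000: f = 0.771061, f' = 1.718939 → t_1 = 1.490000 - (0.771061)/(1.718939) = 1.041432
t_1 = 1.041432: f = -0.084475, f' = 2.125907 → t_2 = 1.041432 - (-0.084475)/(2.125907) = 1.081168

1.0812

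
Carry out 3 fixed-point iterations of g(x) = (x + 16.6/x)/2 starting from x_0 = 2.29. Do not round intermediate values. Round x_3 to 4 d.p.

4.0746

x_1 = g(2.290000) = 4.769454
x_2 = g(4.769454) = 4.124968
x_3 = g(4.124968) = 4.074621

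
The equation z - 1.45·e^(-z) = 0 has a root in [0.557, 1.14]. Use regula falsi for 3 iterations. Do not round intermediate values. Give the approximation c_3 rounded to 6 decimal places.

0.711699

f(0.557000) = -0.273742, f(1.140000) = 0.676262
step 1: c = 0.724990, f(c) = 0.022713 > 0 → new bracket [0.557000, 0.724990]
step 2: c = 0.712120, f(c) = 0.000745 > 0 → new bracket [0.557000, 0.712120]
step 3: c = 0.711699, f(c) = 0.000024 > 0 → new bracket [0.557000, 0.711699]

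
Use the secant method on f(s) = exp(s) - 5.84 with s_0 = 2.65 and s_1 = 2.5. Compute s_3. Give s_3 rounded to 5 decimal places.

f(s_0) = 8.314039, f(s_1) = 6.342494
s_2 = 2.500000 - (6.342494)·(2.500000 - 2.650000)/(6.342494 - (8.314039)) = 2.017447; f(s_2) = 1.679107
s_3 = 2.017447 - (1.679107)·(2.017447 - 2.500000)/(1.679107 - (6.342494)) = 1.843699; f(s_3) = 0.479870

1.84370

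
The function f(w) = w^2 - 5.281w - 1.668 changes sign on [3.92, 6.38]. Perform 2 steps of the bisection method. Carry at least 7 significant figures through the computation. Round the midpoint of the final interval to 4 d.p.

f(3.920000) = -7.003120, f(6.380000) = 5.343620 (opposite signs)
step 1: m = 5.150000, f(m) = -2.342650 < 0 → root in [5.150000, 6.380000]
step 2: m = 5.765000, f(m) = 1.122260 > 0 → root in [5.150000, 5.765000]
Midpoint of [5.150000, 5.765000] = 5.457500

5.4575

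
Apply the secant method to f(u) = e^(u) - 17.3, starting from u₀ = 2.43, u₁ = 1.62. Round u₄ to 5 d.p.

f(u_0) = -5.941118, f(u_1) = -12.246910
u_2 = 1.620000 - (-12.246910)·(1.620000 - 2.430000)/(-12.246910 - (-5.941118)) = 3.193156; f(u_2) = 7.065213
u_3 = 3.193156 - (7.065213)·(3.193156 - 1.620000)/(7.065213 - (-12.246910)) = 2.617627; f(u_3) = -3.596826
u_4 = 2.617627 - (-3.596826)·(2.617627 - 3.193156)/(-3.596826 - (7.065213)) = 2.811781; f(u_4) = -0.660465

2.81178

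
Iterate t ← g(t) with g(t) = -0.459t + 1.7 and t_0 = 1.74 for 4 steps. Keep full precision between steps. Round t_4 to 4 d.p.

1.1907

t_1 = g(1.740000) = 0.901340
t_2 = g(0.901340) = 1.286285
t_3 = g(1.286285) = 1.109595
t_4 = g(1.109595) = 1.190696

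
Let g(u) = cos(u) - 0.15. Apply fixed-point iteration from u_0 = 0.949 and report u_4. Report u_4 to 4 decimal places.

u_1 = g(0.949000) = 0.432496
u_2 = g(0.432496) = 0.757922
u_3 = g(0.757922) = 0.576266
u_4 = g(0.576266) = 0.688503

0.6885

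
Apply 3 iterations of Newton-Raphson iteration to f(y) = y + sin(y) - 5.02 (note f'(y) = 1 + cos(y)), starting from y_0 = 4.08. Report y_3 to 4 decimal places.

2.5632

y_0 = 4.080000: f = -1.746618, f' = 0.408927 → y_1 = 4.080000 - (-1.746618)/(0.408927) = 8.351226
y_1 = 8.351226: f = 4.210126, f' = 0.522995 → y_2 = 8.351226 - (4.210126)/(0.522995) = 0.301188
y_2 = 0.301188: f = -4.422156, f' = 1.954985 → y_3 = 0.301188 - (-4.422156)/(1.954985) = 2.563179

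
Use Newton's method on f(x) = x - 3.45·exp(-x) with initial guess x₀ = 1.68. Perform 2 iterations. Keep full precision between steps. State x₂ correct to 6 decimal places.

1.121211

f'(x) = 1 + 3.45·exp(-x)
x_0 = 1.680000: f = 1.037010, f' = 1.642990 → x_1 = 1.680000 - (1.037010)/(1.642990) = 1.048828
x_1 = 1.048828: f = -0.159873, f' = 2.208701 → x_2 = 1.048828 - (-0.159873)/(2.208701) = 1.121211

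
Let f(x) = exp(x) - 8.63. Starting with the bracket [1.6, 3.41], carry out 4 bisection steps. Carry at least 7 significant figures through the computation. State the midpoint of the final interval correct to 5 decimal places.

f(1.600000) = -3.676968, f(3.410000) = 21.635244 (opposite signs)
step 1: m = 2.505000, f(m) = 3.613559 > 0 → root in [1.600000, 2.505000]
step 2: m = 2.052500, f(m) = -0.842655 < 0 → root in [2.052500, 2.505000]
step 3: m = 2.278750, f(m) = 1.134467 > 0 → root in [2.052500, 2.278750]
step 4: m = 2.165625, f(m) = 0.090050 > 0 → root in [2.052500, 2.165625]
Midpoint of [2.052500, 2.165625] = 2.109063

2.10906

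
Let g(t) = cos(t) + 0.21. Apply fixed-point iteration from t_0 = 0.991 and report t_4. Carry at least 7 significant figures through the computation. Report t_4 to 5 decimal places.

0.90472

t_1 = g(0.991000) = 0.757854
t_2 = g(0.757854) = 0.936313
t_3 = g(0.936313) = 0.802761
t_4 = g(0.802761) = 0.904723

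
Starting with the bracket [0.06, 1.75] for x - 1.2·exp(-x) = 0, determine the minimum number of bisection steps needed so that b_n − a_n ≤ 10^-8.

28

Initial width b − a = 1.75 − 0.06 = 1.690000.
After n steps the width is (b−a)/2^n; need (b−a)/2^n ≤ 10^-8.
So n ≥ log₂(1.690000/10^-8) = log₂(169000000.0000) ≈ 27.3324.
Hence n = 28.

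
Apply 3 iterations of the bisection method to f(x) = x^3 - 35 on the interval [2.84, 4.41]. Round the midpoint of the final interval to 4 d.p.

3.3306

f(2.840000) = -12.093696, f(4.410000) = 50.766121 (opposite signs)
step 1: m = 3.625000, f(m) = 12.634766 > 0 → root in [2.840000, 3.625000]
step 2: m = 3.232500, f(m) = -1.223426 < 0 → root in [3.232500, 3.625000]
step 3: m = 3.428750, f(m) = 5.309505 > 0 → root in [3.232500, 3.428750]
Midpoint of [3.232500, 3.428750] = 3.330625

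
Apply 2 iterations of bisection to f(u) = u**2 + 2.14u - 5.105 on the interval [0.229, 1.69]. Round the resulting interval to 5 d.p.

f(0.229000) = -4.562499, f(1.690000) = 1.367700 (opposite signs)
step 1: m = 0.959500, f(m) = -2.131030 < 0 → root in [0.959500, 1.690000]
step 2: m = 1.324750, f(m) = -0.515072 < 0 → root in [1.324750, 1.690000]

[1.32475, 1.69000]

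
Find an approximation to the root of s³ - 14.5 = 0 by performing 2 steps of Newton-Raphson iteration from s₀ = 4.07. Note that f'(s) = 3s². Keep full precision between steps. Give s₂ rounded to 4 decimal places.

Newton update: s ← s − f(s)/f'(s).
s_0 = 4.070000: f = 52.919143, f' = 49.694700 → s_1 = 4.070000 - (52.919143)/(49.694700) = 3.005115
s_1 = 3.005115: f = 12.638339, f' = 27.092148 → s_2 = 3.005115 - (12.638339)/(27.092148) = 2.538620

2.5386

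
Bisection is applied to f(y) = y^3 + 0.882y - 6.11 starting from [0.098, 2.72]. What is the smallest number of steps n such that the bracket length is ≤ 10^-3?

12

Initial width b − a = 2.72 − 0.098 = 2.622000.
After n steps the width is (b−a)/2^n; need (b−a)/2^n ≤ 10^-3.
So n ≥ log₂(2.622000/10^-3) = log₂(2622.0000) ≈ 11.3565.
Hence n = 12.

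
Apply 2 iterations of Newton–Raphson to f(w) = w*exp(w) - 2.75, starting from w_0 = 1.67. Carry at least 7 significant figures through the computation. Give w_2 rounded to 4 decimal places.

Newton update: w ← w − f(w)/f'(w).
f'(w) = (w+1)*exp(w)
w_0 = 1.670000: f = 6.121320, f' = 14.183488 → w_1 = 1.670000 - (6.121320)/(14.183488) = 1.238419
w_1 = 1.238419: f = 1.522739, f' = 7.722894 → w_2 = 1.238419 - (1.522739)/(7.722894) = 1.041247

1.0412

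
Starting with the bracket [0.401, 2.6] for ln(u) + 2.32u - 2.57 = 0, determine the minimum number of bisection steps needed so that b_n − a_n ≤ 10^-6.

Initial width b − a = 2.6 − 0.401 = 2.199000.
After n steps the width is (b−a)/2^n; need (b−a)/2^n ≤ 10^-6.
So n ≥ log₂(2.199000/10^-6) = log₂(2199000.0000) ≈ 21.0684.
Hence n = 22.

22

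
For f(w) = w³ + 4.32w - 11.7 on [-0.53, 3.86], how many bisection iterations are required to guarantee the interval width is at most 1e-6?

23

Initial width b − a = 3.86 − -0.53 = 4.390000.
After n steps the width is (b−a)/2^n; need (b−a)/2^n ≤ 1e-6.
So n ≥ log₂(4.390000/1e-6) = log₂(4390000.0000) ≈ 22.0658.
Hence n = 23.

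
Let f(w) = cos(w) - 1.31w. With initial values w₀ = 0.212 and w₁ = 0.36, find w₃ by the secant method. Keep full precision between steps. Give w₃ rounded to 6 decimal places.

0.618975

f(w_0) = 0.699892, f(w_1) = 0.464297
w_2 = 0.360000 - (0.464297)·(0.360000 - 0.212000)/(0.464297 - (0.699892)) = 0.651669; f(w_2) = -0.058615
w_3 = 0.651669 - (-0.058615)·(0.651669 - 0.360000)/(-0.058615 - (0.464297)) = 0.618975; f(w_3) = 0.003616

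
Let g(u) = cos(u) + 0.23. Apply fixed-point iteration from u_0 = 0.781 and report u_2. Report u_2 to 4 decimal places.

0.8196

u_1 = g(0.781000) = 0.940210
u_2 = g(0.940210) = 0.819619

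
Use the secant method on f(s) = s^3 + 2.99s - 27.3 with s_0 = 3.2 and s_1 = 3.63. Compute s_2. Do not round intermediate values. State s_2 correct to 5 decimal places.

f(s_0) = 15.036000, f(s_1) = 31.385847
s_2 = 3.630000 - (31.385847)·(3.630000 - 3.200000)/(31.385847 - (15.036000)) = 2.804554; f(s_2) = 3.144903

2.80455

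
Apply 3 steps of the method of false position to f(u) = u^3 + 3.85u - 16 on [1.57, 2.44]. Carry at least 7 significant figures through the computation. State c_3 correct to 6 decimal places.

2.017280

False-position update: c = (a·f(b) − b·f(a))/(f(b) − f(a)); replace the endpoint whose sign matches f(c).
f(1.570000) = -6.085607, f(2.440000) = 7.920784
step 1: c = 1.948004, f(c) = -1.108049 < 0 → new bracket [1.948004, 2.440000]
step 2: c = 2.008384, f(c) = -0.166694 < 0 → new bracket [2.008384, 2.440000]
step 3: c = 2.017280, f(c) = -0.024315 < 0 → new bracket [2.017280, 2.440000]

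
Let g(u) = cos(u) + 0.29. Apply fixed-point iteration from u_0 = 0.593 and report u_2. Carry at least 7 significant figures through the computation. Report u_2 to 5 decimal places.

u_1 = g(0.593000) = 1.119268
u_2 = g(1.119268) = 0.726341

0.72634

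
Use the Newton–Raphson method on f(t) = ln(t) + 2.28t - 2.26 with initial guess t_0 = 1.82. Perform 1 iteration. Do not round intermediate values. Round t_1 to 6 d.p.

0.940523

f'(t) = 1/t + 2.28
t_0 = 1.820000: f = 2.488437, f' = 2.829451 → t_1 = 1.820000 - (2.488437)/(2.829451) = 0.940523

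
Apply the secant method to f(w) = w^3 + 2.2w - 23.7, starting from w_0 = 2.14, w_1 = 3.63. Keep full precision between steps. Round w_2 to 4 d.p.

Secant update: w_(k+1) = w_k − f(w_k)·(w_k − w_(k-1))/(f(w_k) − f(w_(k-1))).
f(w_0) = -9.191656, f(w_1) = 32.118147
w_2 = 3.630000 - (32.118147)·(3.630000 - 2.140000)/(32.118147 - (-9.191656)) = 2.471533; f(w_2) = -3.165327

2.4715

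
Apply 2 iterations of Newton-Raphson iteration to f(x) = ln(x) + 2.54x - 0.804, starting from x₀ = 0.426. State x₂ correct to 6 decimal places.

0.551089

f'(x) = 1/x + 2.54
x_0 = 0.426000: f = -0.575276, f' = 4.887418 → x_1 = 0.426000 - (-0.575276)/(4.887418) = 0.543705
x_1 = 0.543705: f = -0.032336, f' = 4.379231 → x_2 = 0.543705 - (-0.032336)/(4.379231) = 0.551089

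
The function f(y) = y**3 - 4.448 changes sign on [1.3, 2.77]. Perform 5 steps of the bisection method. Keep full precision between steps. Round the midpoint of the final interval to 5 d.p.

1.64453

f(1.300000) = -2.251000, f(2.770000) = 16.805933 (opposite signs)
step 1: m = 2.035000, f(m) = 3.979393 > 0 → root in [1.300000, 2.035000]
step 2: m = 1.667500, f(m) = 0.188578 > 0 → root in [1.300000, 1.667500]
step 3: m = 1.483750, f(m) = -1.181504 < 0 → root in [1.483750, 1.667500]
step 4: m = 1.575625, f(m) = -0.536363 < 0 → root in [1.575625, 1.667500]
step 5: m = 1.621563, f(m) = -0.184158 < 0 → root in [1.621563, 1.667500]
Midpoint of [1.621563, 1.667500] = 1.644531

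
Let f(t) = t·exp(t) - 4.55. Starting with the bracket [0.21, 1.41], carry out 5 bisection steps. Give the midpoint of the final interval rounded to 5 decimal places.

f(0.210000) = -4.290928, f(1.410000) = 1.225297 (opposite signs)
step 1: m = 0.810000, f(m) = -2.729195 < 0 → root in [0.810000, 1.410000]
step 2: m = 1.110000, f(m) = -1.181862 < 0 → root in [1.110000, 1.410000]
step 3: m = 1.260000, f(m) = -0.107969 < 0 → root in [1.260000, 1.410000]
step 4: m = 1.335000, f(m) = 0.522995 > 0 → root in [1.260000, 1.335000]
step 5: m = 1.297500, f(m) = 0.199025 > 0 → root in [1.260000, 1.297500]
Midpoint of [1.260000, 1.297500] = 1.278750

1.27875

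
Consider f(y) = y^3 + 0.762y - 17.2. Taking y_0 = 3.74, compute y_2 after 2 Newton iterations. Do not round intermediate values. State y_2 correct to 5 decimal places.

f'(y) = 3y^2 + 0.762
y_0 = 3.740000: f = 37.963504, f' = 42.724800 → y_1 = 3.740000 - (37.963504)/(42.724800) = 2.851441
y_1 = 2.851441: f = 8.157055, f' = 25.154148 → y_2 = 2.851441 - (8.157055)/(25.154148) = 2.527158

2.52716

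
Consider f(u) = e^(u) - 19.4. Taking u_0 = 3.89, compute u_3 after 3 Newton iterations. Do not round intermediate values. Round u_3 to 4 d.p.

f'(u) = e^(u)
u_0 = 3.890000: f = 29.510887, f' = 48.910887 → u_1 = 3.890000 - (29.510887)/(48.910887) = 3.286640
u_1 = 3.286640: f = 7.352815, f' = 26.752815 → u_2 = 3.286640 - (7.352815)/(26.752815) = 3.011797
u_2 = 3.011797: f = 0.923890, f' = 20.323890 → u_3 = 3.011797 - (0.923890)/(20.323890) = 2.966339

2.9663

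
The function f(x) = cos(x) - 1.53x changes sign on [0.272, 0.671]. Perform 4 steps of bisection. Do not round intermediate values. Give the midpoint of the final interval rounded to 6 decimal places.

0.558781

f(0.272000) = 0.547076, f(0.671000) = -0.243430 (opposite signs)
step 1: m = 0.471500, f(m) = 0.169493 > 0 → root in [0.471500, 0.671000]
step 2: m = 0.571250, f(m) = -0.032787 < 0 → root in [0.471500, 0.571250]
step 3: m = 0.521375, f(m) = 0.069431 > 0 → root in [0.521375, 0.571250]
step 4: m = 0.546312, f(m) = 0.018588 > 0 → root in [0.546312, 0.571250]
Midpoint of [0.546312, 0.571250] = 0.558781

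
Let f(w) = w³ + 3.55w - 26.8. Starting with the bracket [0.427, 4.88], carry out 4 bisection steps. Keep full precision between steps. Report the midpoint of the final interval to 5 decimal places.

2.51434

f(0.427000) = -25.206296, f(4.880000) = 106.738272 (opposite signs)
step 1: m = 2.653500, f(m) = 1.303384 > 0 → root in [0.427000, 2.653500]
step 2: m = 1.540250, f(m) = -17.678070 < 0 → root in [1.540250, 2.653500]
step 3: m = 2.096875, f(m) = -10.136376 < 0 → root in [2.096875, 2.653500]
step 4: m = 2.375188, f(m) = -4.968427 < 0 → root in [2.375188, 2.653500]
Midpoint of [2.375188, 2.653500] = 2.514344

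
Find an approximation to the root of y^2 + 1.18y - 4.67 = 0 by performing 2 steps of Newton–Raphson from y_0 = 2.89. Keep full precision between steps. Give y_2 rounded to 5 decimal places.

1.66002

f'(y) = 2y + 1.18
y_0 = 2.890000: f = 7.092300, f' = 6.960000 → y_1 = 2.890000 - (7.092300)/(6.960000) = 1.870991
y_1 = 1.870991: f = 1.038379, f' = 4.921983 → y_2 = 1.870991 - (1.038379)/(4.921983) = 1.660024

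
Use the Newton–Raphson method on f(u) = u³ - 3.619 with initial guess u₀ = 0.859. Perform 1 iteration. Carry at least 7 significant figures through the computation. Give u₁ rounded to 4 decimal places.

Newton update: u ← u − f(u)/f'(u).
f'(u) = 3u²
u_0 = 0.859000: f = -2.985160, f' = 2.213643 → u_1 = 0.859000 - (-2.985160)/(2.213643) = 2.207528

2.2075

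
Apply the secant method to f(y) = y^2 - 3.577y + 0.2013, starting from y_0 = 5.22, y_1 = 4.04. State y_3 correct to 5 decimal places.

3.53937

f(y_0) = 8.777760, f(y_1) = 2.071820
y_2 = 4.040000 - (2.071820)·(4.040000 - 5.220000)/(2.071820 - (8.777760)) = 3.675436; f(y_2) = 0.563093
y_3 = 3.675436 - (0.563093)·(3.675436 - 4.040000)/(0.563093 - (2.071820)) = 3.539371; f(y_3) = 0.068118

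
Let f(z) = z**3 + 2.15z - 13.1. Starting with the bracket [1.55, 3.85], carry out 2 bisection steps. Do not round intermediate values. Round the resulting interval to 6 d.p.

f(1.550000) = -6.043625, f(3.850000) = 52.244125 (opposite signs)
step 1: m = 2.700000, f(m) = 12.388000 > 0 → root in [1.550000, 2.700000]
step 2: m = 2.125000, f(m) = 1.064453 > 0 → root in [1.550000, 2.125000]

[1.550000, 2.125000]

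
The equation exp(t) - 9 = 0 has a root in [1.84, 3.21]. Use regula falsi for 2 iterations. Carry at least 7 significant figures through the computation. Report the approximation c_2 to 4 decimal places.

f(1.840000) = -2.703462, f(3.210000) = 15.779086
step 1: c = 2.040391, f(c) = -1.306381 < 0 → new bracket [2.040391, 3.210000]
step 2: c = 2.129821, f(c) = -0.586636 < 0 → new bracket [2.129821, 3.210000]

2.1298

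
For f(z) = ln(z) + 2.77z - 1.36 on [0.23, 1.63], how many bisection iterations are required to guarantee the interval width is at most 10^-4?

Initial width b − a = 1.63 − 0.23 = 1.400000.
After n steps the width is (b−a)/2^n; need (b−a)/2^n ≤ 10^-4.
So n ≥ log₂(1.400000/10^-4) = log₂(14000.0000) ≈ 13.7731.
Hence n = 14.

14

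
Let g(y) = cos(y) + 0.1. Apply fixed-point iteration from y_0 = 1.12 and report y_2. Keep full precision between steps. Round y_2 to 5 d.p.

y_1 = g(1.120000) = 0.535682
y_2 = g(0.535682) = 0.959920

0.95992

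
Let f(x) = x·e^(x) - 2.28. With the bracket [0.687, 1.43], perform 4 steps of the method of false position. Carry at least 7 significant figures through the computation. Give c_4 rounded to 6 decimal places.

f(0.687000) = -0.914420, f(1.430000) = 3.695540
step 1: c = 0.834380, f(c) = -0.358103 < 0 → new bracket [0.834380, 1.430000]
step 2: c = 0.886997, f(c) = -0.126522 < 0 → new bracket [0.886997, 1.430000]
step 3: c = 0.904972, f(c) = -0.043031 < 0 → new bracket [0.904972, 1.430000]
step 4: c = 0.911016, f(c) = -0.014444 < 0 → new bracket [0.911016, 1.430000]

0.911016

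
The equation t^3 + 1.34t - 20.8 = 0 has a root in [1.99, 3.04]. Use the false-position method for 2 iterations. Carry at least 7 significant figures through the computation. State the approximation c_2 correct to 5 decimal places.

False-position update: c = (a·f(b) − b·f(a))/(f(b) − f(a)); replace the endpoint whose sign matches f(c).
f(1.990000) = -10.252801, f(3.040000) = 11.368064
step 1: c = 2.487919, f(c) = -2.066613 < 0 → new bracket [2.487919, 3.040000]
step 2: c = 2.572844, f(c) = -0.321383 < 0 → new bracket [2.572844, 3.040000]

2.57284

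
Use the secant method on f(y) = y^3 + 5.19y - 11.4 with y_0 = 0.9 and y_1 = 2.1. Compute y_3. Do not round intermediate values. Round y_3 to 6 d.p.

f(y_0) = -6.000000, f(y_1) = 8.760000
y_2 = 2.100000 - (8.760000)·(2.100000 - 0.900000)/(8.760000 - (-6.000000)) = 1.387805; f(y_2) = -1.524377
y_3 = 1.387805 - (-1.524377)·(1.387805 - 2.100000)/(-1.524377 - (8.760000)) = 1.493368; f(y_3) = -0.318985

1.493368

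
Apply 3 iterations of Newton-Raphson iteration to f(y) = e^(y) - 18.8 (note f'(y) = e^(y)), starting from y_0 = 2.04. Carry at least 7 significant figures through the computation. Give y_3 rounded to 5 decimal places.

y_0 = 2.040000: f = -11.109391, f' = 7.690609 → y_1 = 2.040000 - (-11.109391)/(7.690609) = 3.484540
y_1 = 3.484540: f = 13.807417, f' = 32.607417 → y_2 = 3.484540 - (13.807417)/(32.607417) = 3.061096
y_2 = 3.061096: f = 2.550939, f' = 21.350939 → y_3 = 3.061096 - (2.550939)/(21.350939) = 2.941619

2.94162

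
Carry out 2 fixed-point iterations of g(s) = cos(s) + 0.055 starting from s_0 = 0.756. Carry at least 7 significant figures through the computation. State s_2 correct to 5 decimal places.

0.76409

s_1 = g(0.756000) = 0.782586
s_2 = g(0.782586) = 0.764093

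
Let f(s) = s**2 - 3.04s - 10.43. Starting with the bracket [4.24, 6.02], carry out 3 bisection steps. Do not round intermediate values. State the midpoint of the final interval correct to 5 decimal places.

f(4.240000) = -5.342000, f(6.020000) = 7.509600 (opposite signs)
step 1: m = 5.130000, f(m) = 0.291700 > 0 → root in [4.240000, 5.130000]
step 2: m = 4.685000, f(m) = -2.723175 < 0 → root in [4.685000, 5.130000]
step 3: m = 4.907500, f(m) = -1.265244 < 0 → root in [4.907500, 5.130000]
Midpoint of [4.907500, 5.130000] = 5.018750

5.01875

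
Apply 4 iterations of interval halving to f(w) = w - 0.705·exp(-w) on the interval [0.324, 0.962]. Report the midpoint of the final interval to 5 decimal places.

0.46356

f(0.324000) = -0.185891, f(0.962000) = 0.692600 (opposite signs)
step 1: m = 0.643000, f(m) = 0.272372 > 0 → root in [0.324000, 0.643000]
step 2: m = 0.483500, f(m) = 0.048782 > 0 → root in [0.324000, 0.483500]
step 3: m = 0.403750, f(m) = -0.067057 < 0 → root in [0.403750, 0.483500]
step 4: m = 0.443625, f(m) = -0.008778 < 0 → root in [0.443625, 0.483500]
Midpoint of [0.443625, 0.483500] = 0.463563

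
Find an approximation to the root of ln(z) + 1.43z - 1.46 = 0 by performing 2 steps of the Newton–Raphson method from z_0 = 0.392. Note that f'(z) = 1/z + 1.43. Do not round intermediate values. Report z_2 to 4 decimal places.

1.0064

z_0 = 0.392000: f = -1.835933, f' = 3.981020 → z_1 = 0.392000 - (-1.835933)/(3.981020) = 0.853172
z_1 = 0.853172: f = -0.398759, f' = 2.602097 → z_2 = 0.853172 - (-0.398759)/(2.602097) = 1.006417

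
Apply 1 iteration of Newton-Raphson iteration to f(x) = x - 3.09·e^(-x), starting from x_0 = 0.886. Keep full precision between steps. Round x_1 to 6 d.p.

f'(x) = 1 + 3.09·e^(-x)
x_0 = 0.886000: f = -0.388012, f' = 2.274012 → x_1 = 0.886000 - (-0.388012)/(2.274012) = 1.056629

1.056629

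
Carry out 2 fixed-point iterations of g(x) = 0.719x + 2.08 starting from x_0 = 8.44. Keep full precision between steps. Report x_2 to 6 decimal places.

7.938671

x_1 = g(8.440000) = 8.148360
x_2 = g(8.148360) = 7.938671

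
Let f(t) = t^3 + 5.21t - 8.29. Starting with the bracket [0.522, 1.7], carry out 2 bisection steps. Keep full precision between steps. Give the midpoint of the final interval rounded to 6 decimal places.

f(0.522000) = -5.428143, f(1.700000) = 5.480000 (opposite signs)
step 1: m = 1.111000, f(m) = -1.130359 < 0 → root in [1.111000, 1.700000]
step 2: m = 1.405500, f(m) = 1.809122 > 0 → root in [1.111000, 1.405500]
Midpoint of [1.111000, 1.405500] = 1.258250

1.258250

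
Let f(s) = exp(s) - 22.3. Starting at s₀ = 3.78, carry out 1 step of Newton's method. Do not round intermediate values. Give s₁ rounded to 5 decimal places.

f'(s) = exp(s)
s_0 = 3.780000: f = 21.516042, f' = 43.816042 → s_1 = 3.780000 - (21.516042)/(43.816042) = 3.288946

3.28895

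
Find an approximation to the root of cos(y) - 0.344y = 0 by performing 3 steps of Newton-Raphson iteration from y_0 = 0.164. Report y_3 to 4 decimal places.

1.1605

f'(y) = -sin(y) - 0.344
y_0 = 0.164000: f = 0.930166, f' = -0.507266 → y_1 = 0.164000 - (0.930166)/(-0.507266) = 1.997686
y_1 = 1.997686: f = -1.101245, f' = -1.254258 → y_2 = 1.997686 - (-1.101245)/(-1.254258) = 1.119680
y_2 = 1.119680: f = 0.050800, f' = -1.243961 → y_3 = 1.119680 - (0.050800)/(-1.243961) = 1.160518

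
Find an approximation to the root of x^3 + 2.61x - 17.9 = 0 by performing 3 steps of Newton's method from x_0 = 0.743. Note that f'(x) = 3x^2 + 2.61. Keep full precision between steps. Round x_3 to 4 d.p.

Newton update: x ← x − f(x)/f'(x).
x_0 = 0.743000: f = -15.550598, f' = 4.266147 → x_1 = 0.743000 - (-15.550598)/(4.266147) = 4.388115
x_1 = 4.388115: f = 78.048579, f' = 60.376667 → x_2 = 4.388115 - (78.048579)/(60.376667) = 3.095421
x_2 = 3.095421: f = 19.838227, f' = 31.354891 → x_3 = 3.095421 - (19.838227)/(31.354891) = 2.462721

2.4627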